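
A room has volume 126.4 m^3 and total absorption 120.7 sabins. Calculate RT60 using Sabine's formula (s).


Given values:
  V = 126.4 m^3
  A = 120.7 sabins
Formula: RT60 = 0.161 * V / A
Numerator: 0.161 * 126.4 = 20.3504
RT60 = 20.3504 / 120.7 = 0.169

0.169 s


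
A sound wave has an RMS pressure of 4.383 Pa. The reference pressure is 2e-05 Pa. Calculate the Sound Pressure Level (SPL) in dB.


Given values:
  p = 4.383 Pa
  p_ref = 2e-05 Pa
Formula: SPL = 20 * log10(p / p_ref)
Compute ratio: p / p_ref = 4.383 / 2e-05 = 219150
Compute log10: log10(219150) = 5.340741
Multiply: SPL = 20 * 5.340741 = 106.81

106.81 dB


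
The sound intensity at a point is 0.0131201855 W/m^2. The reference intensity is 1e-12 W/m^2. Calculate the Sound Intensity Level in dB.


Given values:
  I = 0.0131201855 W/m^2
  I_ref = 1e-12 W/m^2
Formula: SIL = 10 * log10(I / I_ref)
Compute ratio: I / I_ref = 13120185500
Compute log10: log10(13120185500) = 10.11794
Multiply: SIL = 10 * 10.11794 = 101.18

101.18 dB


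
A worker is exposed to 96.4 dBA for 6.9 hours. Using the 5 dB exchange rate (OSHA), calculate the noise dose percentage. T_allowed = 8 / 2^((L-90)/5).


Given values:
  L = 96.4 dBA, T = 6.9 hours
Formula: T_allowed = 8 / 2^((L - 90) / 5)
Compute exponent: (96.4 - 90) / 5 = 1.28
Compute 2^(1.28) = 2.42839
T_allowed = 8 / 2.42839 = 3.294364 hours
Dose = (T / T_allowed) * 100
Dose = (6.9 / 3.294364) * 100 = 209.45

209.45 %


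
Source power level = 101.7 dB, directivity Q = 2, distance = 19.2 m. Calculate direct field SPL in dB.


Given values:
  Lw = 101.7 dB, Q = 2, r = 19.2 m
Formula: SPL = Lw + 10 * log10(Q / (4 * pi * r^2))
Compute 4 * pi * r^2 = 4 * pi * 19.2^2 = 4632.4669
Compute Q / denom = 2 / 4632.4669 = 0.00043174
Compute 10 * log10(0.00043174) = -33.6478
SPL = 101.7 + (-33.6478) = 68.05

68.05 dB


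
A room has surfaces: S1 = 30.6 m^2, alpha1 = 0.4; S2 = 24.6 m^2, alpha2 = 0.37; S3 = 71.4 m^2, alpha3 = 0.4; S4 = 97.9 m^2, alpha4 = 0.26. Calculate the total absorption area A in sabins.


Given surfaces:
  Surface 1: 30.6 * 0.4 = 12.24
  Surface 2: 24.6 * 0.37 = 9.102
  Surface 3: 71.4 * 0.4 = 28.56
  Surface 4: 97.9 * 0.26 = 25.454
Formula: A = sum(Si * alpha_i)
A = 12.24 + 9.102 + 28.56 + 25.454
A = 75.36

75.36 sabins


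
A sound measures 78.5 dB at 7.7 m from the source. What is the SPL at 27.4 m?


Given values:
  SPL1 = 78.5 dB, r1 = 7.7 m, r2 = 27.4 m
Formula: SPL2 = SPL1 - 20 * log10(r2 / r1)
Compute ratio: r2 / r1 = 27.4 / 7.7 = 3.5584
Compute log10: log10(3.5584) = 0.551255
Compute drop: 20 * 0.551255 = 11.0251
SPL2 = 78.5 - 11.0251 = 67.47

67.47 dB


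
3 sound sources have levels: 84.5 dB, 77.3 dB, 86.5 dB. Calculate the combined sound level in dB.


Formula: L_total = 10 * log10( sum(10^(Li/10)) )
  Source 1: 10^(84.5/10) = 281838293.1264
  Source 2: 10^(77.3/10) = 53703179.637
  Source 3: 10^(86.5/10) = 446683592.151
Sum of linear values = 782225064.9144
L_total = 10 * log10(782225064.9144) = 88.93

88.93 dB


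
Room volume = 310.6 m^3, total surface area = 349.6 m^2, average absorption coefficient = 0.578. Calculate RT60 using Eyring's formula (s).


Given values:
  V = 310.6 m^3, S = 349.6 m^2, alpha = 0.578
Formula: RT60 = 0.161 * V / (-S * ln(1 - alpha))
Compute ln(1 - 0.578) = ln(0.422) = -0.86275
Denominator: -349.6 * -0.86275 = 301.6174
Numerator: 0.161 * 310.6 = 50.0066
RT60 = 50.0066 / 301.6174 = 0.166

0.166 s


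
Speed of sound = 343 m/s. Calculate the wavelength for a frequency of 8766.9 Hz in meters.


Given values:
  c = 343 m/s, f = 8766.9 Hz
Formula: lambda = c / f
lambda = 343 / 8766.9
lambda = 0.0391

0.0391 m


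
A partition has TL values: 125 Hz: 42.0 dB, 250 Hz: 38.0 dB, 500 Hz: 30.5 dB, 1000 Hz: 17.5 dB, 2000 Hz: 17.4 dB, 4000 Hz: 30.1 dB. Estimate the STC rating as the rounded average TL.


Given TL values at each frequency:
  125 Hz: 42.0 dB
  250 Hz: 38.0 dB
  500 Hz: 30.5 dB
  1000 Hz: 17.5 dB
  2000 Hz: 17.4 dB
  4000 Hz: 30.1 dB
Formula: STC ~ round(average of TL values)
Sum = 42.0 + 38.0 + 30.5 + 17.5 + 17.4 + 30.1 = 175.5
Average = 175.5 / 6 = 29.25
Rounded: 29

29


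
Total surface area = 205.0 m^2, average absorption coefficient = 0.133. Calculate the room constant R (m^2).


Given values:
  S = 205.0 m^2, alpha = 0.133
Formula: R = S * alpha / (1 - alpha)
Numerator: 205.0 * 0.133 = 27.265
Denominator: 1 - 0.133 = 0.867
R = 27.265 / 0.867 = 31.45

31.45 m^2


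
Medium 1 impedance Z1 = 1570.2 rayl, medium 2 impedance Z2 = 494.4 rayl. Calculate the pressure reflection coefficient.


Given values:
  Z1 = 1570.2 rayl, Z2 = 494.4 rayl
Formula: R = (Z2 - Z1) / (Z2 + Z1)
Numerator: Z2 - Z1 = 494.4 - 1570.2 = -1075.8
Denominator: Z2 + Z1 = 494.4 + 1570.2 = 2064.6
R = -1075.8 / 2064.6 = -0.5211

-0.5211


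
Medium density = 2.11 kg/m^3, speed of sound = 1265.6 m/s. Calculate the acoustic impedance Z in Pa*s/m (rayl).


Given values:
  rho = 2.11 kg/m^3
  c = 1265.6 m/s
Formula: Z = rho * c
Z = 2.11 * 1265.6
Z = 2670.42

2670.42 rayl


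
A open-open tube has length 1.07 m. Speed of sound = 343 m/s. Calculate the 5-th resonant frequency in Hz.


Given values:
  Tube type: open-open, L = 1.07 m, c = 343 m/s, n = 5
Formula: f_n = n * c / (2 * L)
Compute 2 * L = 2 * 1.07 = 2.14
f = 5 * 343 / 2.14
f = 801.4

801.4 Hz


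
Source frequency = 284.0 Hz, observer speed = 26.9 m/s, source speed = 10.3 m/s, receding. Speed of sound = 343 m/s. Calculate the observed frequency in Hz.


Given values:
  f_s = 284.0 Hz, v_o = 26.9 m/s, v_s = 10.3 m/s
  Direction: receding
Formula: f_o = f_s * (c - v_o) / (c + v_s)
Numerator: c - v_o = 343 - 26.9 = 316.1
Denominator: c + v_s = 343 + 10.3 = 353.3
f_o = 284.0 * 316.1 / 353.3 = 254.1

254.1 Hz


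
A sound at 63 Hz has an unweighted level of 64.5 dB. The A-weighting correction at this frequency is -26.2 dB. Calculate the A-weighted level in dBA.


Given values:
  SPL = 64.5 dB
  A-weighting at 63 Hz = -26.2 dB
Formula: L_A = SPL + A_weight
L_A = 64.5 + (-26.2)
L_A = 38.3

38.3 dBA


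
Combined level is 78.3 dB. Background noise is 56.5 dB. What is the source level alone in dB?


Given values:
  L_total = 78.3 dB, L_bg = 56.5 dB
Formula: L_source = 10 * log10(10^(L_total/10) - 10^(L_bg/10))
Convert to linear:
  10^(78.3/10) = 67608297.5392
  10^(56.5/10) = 446683.5922
Difference: 67608297.5392 - 446683.5922 = 67161613.947
L_source = 10 * log10(67161613.947) = 78.27

78.27 dB


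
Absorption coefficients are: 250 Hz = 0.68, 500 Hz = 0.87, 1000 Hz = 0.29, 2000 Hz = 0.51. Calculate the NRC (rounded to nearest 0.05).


Given values:
  a_250 = 0.68, a_500 = 0.87
  a_1000 = 0.29, a_2000 = 0.51
Formula: NRC = (a250 + a500 + a1000 + a2000) / 4
Sum = 0.68 + 0.87 + 0.29 + 0.51 = 2.35
NRC = 2.35 / 4 = 0.5875
Rounded to nearest 0.05: 0.6

0.6


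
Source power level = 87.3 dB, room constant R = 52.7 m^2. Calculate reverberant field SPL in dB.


Given values:
  Lw = 87.3 dB, R = 52.7 m^2
Formula: SPL = Lw + 10 * log10(4 / R)
Compute 4 / R = 4 / 52.7 = 0.075901
Compute 10 * log10(0.075901) = -11.1975
SPL = 87.3 + (-11.1975) = 76.1

76.1 dB


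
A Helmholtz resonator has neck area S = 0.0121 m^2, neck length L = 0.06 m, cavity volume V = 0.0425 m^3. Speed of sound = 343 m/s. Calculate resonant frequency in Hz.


Given values:
  S = 0.0121 m^2, L = 0.06 m, V = 0.0425 m^3, c = 343 m/s
Formula: f = (c / (2*pi)) * sqrt(S / (V * L))
Compute V * L = 0.0425 * 0.06 = 0.00255
Compute S / (V * L) = 0.0121 / 0.00255 = 4.7451
Compute sqrt(4.7451) = 2.178325
Compute c / (2*pi) = 343 / 6.283185 = 54.590148
f = 54.590148 * 2.178325 = 118.92

118.92 Hz


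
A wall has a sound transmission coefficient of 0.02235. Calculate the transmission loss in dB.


Given values:
  tau = 0.02235
Formula: TL = 10 * log10(1 / tau)
Compute 1 / tau = 1 / 0.02235 = 44.7427
Compute log10(44.7427) = 1.650722
TL = 10 * 1.650722 = 16.51

16.51 dB


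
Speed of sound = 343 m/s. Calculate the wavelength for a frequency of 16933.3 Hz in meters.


Given values:
  c = 343 m/s, f = 16933.3 Hz
Formula: lambda = c / f
lambda = 343 / 16933.3
lambda = 0.0203

0.0203 m


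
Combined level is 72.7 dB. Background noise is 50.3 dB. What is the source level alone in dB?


Given values:
  L_total = 72.7 dB, L_bg = 50.3 dB
Formula: L_source = 10 * log10(10^(L_total/10) - 10^(L_bg/10))
Convert to linear:
  10^(72.7/10) = 18620871.3666
  10^(50.3/10) = 107151.9305
Difference: 18620871.3666 - 107151.9305 = 18513719.4361
L_source = 10 * log10(18513719.4361) = 72.67

72.67 dB


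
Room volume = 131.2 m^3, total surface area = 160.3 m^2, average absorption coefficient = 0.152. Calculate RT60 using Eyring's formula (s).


Given values:
  V = 131.2 m^3, S = 160.3 m^2, alpha = 0.152
Formula: RT60 = 0.161 * V / (-S * ln(1 - alpha))
Compute ln(1 - 0.152) = ln(0.848) = -0.164875
Denominator: -160.3 * -0.164875 = 26.4295
Numerator: 0.161 * 131.2 = 21.1232
RT60 = 21.1232 / 26.4295 = 0.799

0.799 s


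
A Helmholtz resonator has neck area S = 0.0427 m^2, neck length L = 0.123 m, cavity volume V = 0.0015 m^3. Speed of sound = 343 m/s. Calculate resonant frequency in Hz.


Given values:
  S = 0.0427 m^2, L = 0.123 m, V = 0.0015 m^3, c = 343 m/s
Formula: f = (c / (2*pi)) * sqrt(S / (V * L))
Compute V * L = 0.0015 * 0.123 = 0.0001845
Compute S / (V * L) = 0.0427 / 0.0001845 = 231.4363
Compute sqrt(231.4363) = 15.213031
Compute c / (2*pi) = 343 / 6.283185 = 54.590148
f = 54.590148 * 15.213031 = 830.48

830.48 Hz


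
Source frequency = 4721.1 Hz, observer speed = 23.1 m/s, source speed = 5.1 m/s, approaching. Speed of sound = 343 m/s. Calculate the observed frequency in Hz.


Given values:
  f_s = 4721.1 Hz, v_o = 23.1 m/s, v_s = 5.1 m/s
  Direction: approaching
Formula: f_o = f_s * (c + v_o) / (c - v_s)
Numerator: c + v_o = 343 + 23.1 = 366.1
Denominator: c - v_s = 343 - 5.1 = 337.9
f_o = 4721.1 * 366.1 / 337.9 = 5115.11

5115.11 Hz


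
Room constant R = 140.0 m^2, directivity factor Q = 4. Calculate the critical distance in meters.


Given values:
  R = 140.0 m^2, Q = 4
Formula: d_c = 0.141 * sqrt(Q * R)
Compute Q * R = 4 * 140.0 = 560.0
Compute sqrt(560.0) = 23.6643
d_c = 0.141 * 23.6643 = 3.337

3.337 m


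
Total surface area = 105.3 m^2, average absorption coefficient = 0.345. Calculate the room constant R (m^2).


Given values:
  S = 105.3 m^2, alpha = 0.345
Formula: R = S * alpha / (1 - alpha)
Numerator: 105.3 * 0.345 = 36.3285
Denominator: 1 - 0.345 = 0.655
R = 36.3285 / 0.655 = 55.46

55.46 m^2


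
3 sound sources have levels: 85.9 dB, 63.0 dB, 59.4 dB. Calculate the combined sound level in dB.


Formula: L_total = 10 * log10( sum(10^(Li/10)) )
  Source 1: 10^(85.9/10) = 389045144.9943
  Source 2: 10^(63.0/10) = 1995262.315
  Source 3: 10^(59.4/10) = 870963.59
Sum of linear values = 391911370.8993
L_total = 10 * log10(391911370.8993) = 85.93

85.93 dB


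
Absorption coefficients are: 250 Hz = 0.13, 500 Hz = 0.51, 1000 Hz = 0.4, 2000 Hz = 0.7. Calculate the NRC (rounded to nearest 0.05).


Given values:
  a_250 = 0.13, a_500 = 0.51
  a_1000 = 0.4, a_2000 = 0.7
Formula: NRC = (a250 + a500 + a1000 + a2000) / 4
Sum = 0.13 + 0.51 + 0.4 + 0.7 = 1.74
NRC = 1.74 / 4 = 0.435
Rounded to nearest 0.05: 0.45

0.45


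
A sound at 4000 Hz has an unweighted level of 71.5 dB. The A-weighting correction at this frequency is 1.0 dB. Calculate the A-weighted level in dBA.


Given values:
  SPL = 71.5 dB
  A-weighting at 4000 Hz = 1.0 dB
Formula: L_A = SPL + A_weight
L_A = 71.5 + (1.0)
L_A = 72.5

72.5 dBA


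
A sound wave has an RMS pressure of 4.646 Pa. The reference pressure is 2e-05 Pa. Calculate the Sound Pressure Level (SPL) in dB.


Given values:
  p = 4.646 Pa
  p_ref = 2e-05 Pa
Formula: SPL = 20 * log10(p / p_ref)
Compute ratio: p / p_ref = 4.646 / 2e-05 = 232300
Compute log10: log10(232300) = 5.366049
Multiply: SPL = 20 * 5.366049 = 107.32

107.32 dB


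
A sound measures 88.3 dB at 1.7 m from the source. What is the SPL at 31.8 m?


Given values:
  SPL1 = 88.3 dB, r1 = 1.7 m, r2 = 31.8 m
Formula: SPL2 = SPL1 - 20 * log10(r2 / r1)
Compute ratio: r2 / r1 = 31.8 / 1.7 = 18.7059
Compute log10: log10(18.7059) = 1.271979
Compute drop: 20 * 1.271979 = 25.4396
SPL2 = 88.3 - 25.4396 = 62.86

62.86 dB


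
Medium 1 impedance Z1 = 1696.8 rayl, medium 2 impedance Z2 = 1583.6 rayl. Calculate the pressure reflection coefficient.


Given values:
  Z1 = 1696.8 rayl, Z2 = 1583.6 rayl
Formula: R = (Z2 - Z1) / (Z2 + Z1)
Numerator: Z2 - Z1 = 1583.6 - 1696.8 = -113.2
Denominator: Z2 + Z1 = 1583.6 + 1696.8 = 3280.4
R = -113.2 / 3280.4 = -0.0345

-0.0345


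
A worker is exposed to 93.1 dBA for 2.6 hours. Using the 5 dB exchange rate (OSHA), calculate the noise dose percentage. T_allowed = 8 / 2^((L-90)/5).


Given values:
  L = 93.1 dBA, T = 2.6 hours
Formula: T_allowed = 8 / 2^((L - 90) / 5)
Compute exponent: (93.1 - 90) / 5 = 0.62
Compute 2^(0.62) = 1.536875
T_allowed = 8 / 1.536875 = 5.205368 hours
Dose = (T / T_allowed) * 100
Dose = (2.6 / 5.205368) * 100 = 49.95

49.95 %


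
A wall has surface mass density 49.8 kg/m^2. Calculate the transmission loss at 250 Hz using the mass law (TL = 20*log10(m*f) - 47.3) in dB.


Given values:
  m = 49.8 kg/m^2, f = 250 Hz
Formula: TL = 20 * log10(m * f) - 47.3
Compute m * f = 49.8 * 250 = 12450.0
Compute log10(12450.0) = 4.095169
Compute 20 * 4.095169 = 81.9034
TL = 81.9034 - 47.3 = 34.6

34.6 dB


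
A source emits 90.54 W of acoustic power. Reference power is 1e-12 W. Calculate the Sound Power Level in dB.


Given values:
  W = 90.54 W
  W_ref = 1e-12 W
Formula: SWL = 10 * log10(W / W_ref)
Compute ratio: W / W_ref = 90540000000000
Compute log10: log10(90540000000000) = 13.95684
Multiply: SWL = 10 * 13.95684 = 139.57

139.57 dB


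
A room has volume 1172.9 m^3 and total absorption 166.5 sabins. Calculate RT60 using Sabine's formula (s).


Given values:
  V = 1172.9 m^3
  A = 166.5 sabins
Formula: RT60 = 0.161 * V / A
Numerator: 0.161 * 1172.9 = 188.8369
RT60 = 188.8369 / 166.5 = 1.134

1.134 s


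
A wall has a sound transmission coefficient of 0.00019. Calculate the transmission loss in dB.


Given values:
  tau = 0.00019
Formula: TL = 10 * log10(1 / tau)
Compute 1 / tau = 1 / 0.00019 = 5263.1579
Compute log10(5263.1579) = 3.721246
TL = 10 * 3.721246 = 37.21

37.21 dB


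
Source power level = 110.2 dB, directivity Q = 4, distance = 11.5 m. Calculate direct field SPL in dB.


Given values:
  Lw = 110.2 dB, Q = 4, r = 11.5 m
Formula: SPL = Lw + 10 * log10(Q / (4 * pi * r^2))
Compute 4 * pi * r^2 = 4 * pi * 11.5^2 = 1661.9025
Compute Q / denom = 4 / 1661.9025 = 0.00240688
Compute 10 * log10(0.00240688) = -26.1855
SPL = 110.2 + (-26.1855) = 84.01

84.01 dB


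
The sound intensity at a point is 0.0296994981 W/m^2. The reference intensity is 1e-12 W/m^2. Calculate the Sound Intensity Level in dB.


Given values:
  I = 0.0296994981 W/m^2
  I_ref = 1e-12 W/m^2
Formula: SIL = 10 * log10(I / I_ref)
Compute ratio: I / I_ref = 29699498100
Compute log10: log10(29699498100) = 10.472749
Multiply: SIL = 10 * 10.472749 = 104.73

104.73 dB


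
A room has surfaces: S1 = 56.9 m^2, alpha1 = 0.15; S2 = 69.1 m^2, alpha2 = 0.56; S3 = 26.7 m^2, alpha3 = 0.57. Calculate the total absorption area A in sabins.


Given surfaces:
  Surface 1: 56.9 * 0.15 = 8.535
  Surface 2: 69.1 * 0.56 = 38.696
  Surface 3: 26.7 * 0.57 = 15.219
Formula: A = sum(Si * alpha_i)
A = 8.535 + 38.696 + 15.219
A = 62.45

62.45 sabins


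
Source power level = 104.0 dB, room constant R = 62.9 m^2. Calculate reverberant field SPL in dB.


Given values:
  Lw = 104.0 dB, R = 62.9 m^2
Formula: SPL = Lw + 10 * log10(4 / R)
Compute 4 / R = 4 / 62.9 = 0.063593
Compute 10 * log10(0.063593) = -11.9659
SPL = 104.0 + (-11.9659) = 92.03

92.03 dB


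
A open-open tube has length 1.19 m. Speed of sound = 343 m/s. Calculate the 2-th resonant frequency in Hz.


Given values:
  Tube type: open-open, L = 1.19 m, c = 343 m/s, n = 2
Formula: f_n = n * c / (2 * L)
Compute 2 * L = 2 * 1.19 = 2.38
f = 2 * 343 / 2.38
f = 288.24

288.24 Hz


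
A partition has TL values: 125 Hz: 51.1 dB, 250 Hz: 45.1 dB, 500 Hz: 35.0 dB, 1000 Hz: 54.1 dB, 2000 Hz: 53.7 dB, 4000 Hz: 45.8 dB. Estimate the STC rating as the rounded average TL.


Given TL values at each frequency:
  125 Hz: 51.1 dB
  250 Hz: 45.1 dB
  500 Hz: 35.0 dB
  1000 Hz: 54.1 dB
  2000 Hz: 53.7 dB
  4000 Hz: 45.8 dB
Formula: STC ~ round(average of TL values)
Sum = 51.1 + 45.1 + 35.0 + 54.1 + 53.7 + 45.8 = 284.8
Average = 284.8 / 6 = 47.47
Rounded: 47

47


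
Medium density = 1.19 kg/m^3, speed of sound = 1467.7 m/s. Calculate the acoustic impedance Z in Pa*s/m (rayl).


Given values:
  rho = 1.19 kg/m^3
  c = 1467.7 m/s
Formula: Z = rho * c
Z = 1.19 * 1467.7
Z = 1746.56

1746.56 rayl


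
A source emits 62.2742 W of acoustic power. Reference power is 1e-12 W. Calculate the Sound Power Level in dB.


Given values:
  W = 62.2742 W
  W_ref = 1e-12 W
Formula: SWL = 10 * log10(W / W_ref)
Compute ratio: W / W_ref = 62274200000000
Compute log10: log10(62274200000000) = 13.794308
Multiply: SWL = 10 * 13.794308 = 137.94

137.94 dB


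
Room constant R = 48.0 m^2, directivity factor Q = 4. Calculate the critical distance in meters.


Given values:
  R = 48.0 m^2, Q = 4
Formula: d_c = 0.141 * sqrt(Q * R)
Compute Q * R = 4 * 48.0 = 192.0
Compute sqrt(192.0) = 13.8564
d_c = 0.141 * 13.8564 = 1.954

1.954 m


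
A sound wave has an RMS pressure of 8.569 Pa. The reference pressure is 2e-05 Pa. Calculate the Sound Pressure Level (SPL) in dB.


Given values:
  p = 8.569 Pa
  p_ref = 2e-05 Pa
Formula: SPL = 20 * log10(p / p_ref)
Compute ratio: p / p_ref = 8.569 / 2e-05 = 428450
Compute log10: log10(428450) = 5.6319
Multiply: SPL = 20 * 5.6319 = 112.64

112.64 dB


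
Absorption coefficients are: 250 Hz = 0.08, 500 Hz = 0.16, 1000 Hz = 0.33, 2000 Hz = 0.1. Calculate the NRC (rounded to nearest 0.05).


Given values:
  a_250 = 0.08, a_500 = 0.16
  a_1000 = 0.33, a_2000 = 0.1
Formula: NRC = (a250 + a500 + a1000 + a2000) / 4
Sum = 0.08 + 0.16 + 0.33 + 0.1 = 0.67
NRC = 0.67 / 4 = 0.1675
Rounded to nearest 0.05: 0.15

0.15


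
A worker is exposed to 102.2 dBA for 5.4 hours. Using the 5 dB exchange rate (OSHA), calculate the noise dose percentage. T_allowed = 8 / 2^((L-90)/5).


Given values:
  L = 102.2 dBA, T = 5.4 hours
Formula: T_allowed = 8 / 2^((L - 90) / 5)
Compute exponent: (102.2 - 90) / 5 = 2.44
Compute 2^(2.44) = 5.426417
T_allowed = 8 / 5.426417 = 1.474269 hours
Dose = (T / T_allowed) * 100
Dose = (5.4 / 1.474269) * 100 = 366.28

366.28 %


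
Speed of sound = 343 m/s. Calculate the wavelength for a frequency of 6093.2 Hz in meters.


Given values:
  c = 343 m/s, f = 6093.2 Hz
Formula: lambda = c / f
lambda = 343 / 6093.2
lambda = 0.0563

0.0563 m


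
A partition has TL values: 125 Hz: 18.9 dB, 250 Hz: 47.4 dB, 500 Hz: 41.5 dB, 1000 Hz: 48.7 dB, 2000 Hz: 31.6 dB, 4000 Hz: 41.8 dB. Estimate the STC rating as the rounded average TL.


Given TL values at each frequency:
  125 Hz: 18.9 dB
  250 Hz: 47.4 dB
  500 Hz: 41.5 dB
  1000 Hz: 48.7 dB
  2000 Hz: 31.6 dB
  4000 Hz: 41.8 dB
Formula: STC ~ round(average of TL values)
Sum = 18.9 + 47.4 + 41.5 + 48.7 + 31.6 + 41.8 = 229.9
Average = 229.9 / 6 = 38.32
Rounded: 38

38


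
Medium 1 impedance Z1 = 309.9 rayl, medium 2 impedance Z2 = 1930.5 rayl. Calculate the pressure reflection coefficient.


Given values:
  Z1 = 309.9 rayl, Z2 = 1930.5 rayl
Formula: R = (Z2 - Z1) / (Z2 + Z1)
Numerator: Z2 - Z1 = 1930.5 - 309.9 = 1620.6
Denominator: Z2 + Z1 = 1930.5 + 309.9 = 2240.4
R = 1620.6 / 2240.4 = 0.7234

0.7234


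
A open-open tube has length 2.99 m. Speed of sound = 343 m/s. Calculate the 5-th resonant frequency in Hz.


Given values:
  Tube type: open-open, L = 2.99 m, c = 343 m/s, n = 5
Formula: f_n = n * c / (2 * L)
Compute 2 * L = 2 * 2.99 = 5.98
f = 5 * 343 / 5.98
f = 286.79

286.79 Hz


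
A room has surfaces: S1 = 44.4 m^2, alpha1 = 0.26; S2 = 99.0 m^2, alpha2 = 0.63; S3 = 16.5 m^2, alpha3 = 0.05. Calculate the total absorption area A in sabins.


Given surfaces:
  Surface 1: 44.4 * 0.26 = 11.544
  Surface 2: 99.0 * 0.63 = 62.37
  Surface 3: 16.5 * 0.05 = 0.825
Formula: A = sum(Si * alpha_i)
A = 11.544 + 62.37 + 0.825
A = 74.74

74.74 sabins


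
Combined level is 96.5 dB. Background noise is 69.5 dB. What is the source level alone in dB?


Given values:
  L_total = 96.5 dB, L_bg = 69.5 dB
Formula: L_source = 10 * log10(10^(L_total/10) - 10^(L_bg/10))
Convert to linear:
  10^(96.5/10) = 4466835921.5096
  10^(69.5/10) = 8912509.3813
Difference: 4466835921.5096 - 8912509.3813 = 4457923412.1283
L_source = 10 * log10(4457923412.1283) = 96.49

96.49 dB


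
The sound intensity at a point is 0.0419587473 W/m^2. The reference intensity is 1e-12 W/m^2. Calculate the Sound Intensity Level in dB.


Given values:
  I = 0.0419587473 W/m^2
  I_ref = 1e-12 W/m^2
Formula: SIL = 10 * log10(I / I_ref)
Compute ratio: I / I_ref = 41958747300
Compute log10: log10(41958747300) = 10.622823
Multiply: SIL = 10 * 10.622823 = 106.23

106.23 dB


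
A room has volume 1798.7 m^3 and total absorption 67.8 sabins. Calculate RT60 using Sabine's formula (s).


Given values:
  V = 1798.7 m^3
  A = 67.8 sabins
Formula: RT60 = 0.161 * V / A
Numerator: 0.161 * 1798.7 = 289.5907
RT60 = 289.5907 / 67.8 = 4.271

4.271 s


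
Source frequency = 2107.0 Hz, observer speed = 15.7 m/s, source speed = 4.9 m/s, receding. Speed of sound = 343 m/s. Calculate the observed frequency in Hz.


Given values:
  f_s = 2107.0 Hz, v_o = 15.7 m/s, v_s = 4.9 m/s
  Direction: receding
Formula: f_o = f_s * (c - v_o) / (c + v_s)
Numerator: c - v_o = 343 - 15.7 = 327.3
Denominator: c + v_s = 343 + 4.9 = 347.9
f_o = 2107.0 * 327.3 / 347.9 = 1982.24

1982.24 Hz


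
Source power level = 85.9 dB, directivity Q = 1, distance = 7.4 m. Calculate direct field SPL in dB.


Given values:
  Lw = 85.9 dB, Q = 1, r = 7.4 m
Formula: SPL = Lw + 10 * log10(Q / (4 * pi * r^2))
Compute 4 * pi * r^2 = 4 * pi * 7.4^2 = 688.1345
Compute Q / denom = 1 / 688.1345 = 0.0014532
Compute 10 * log10(0.0014532) = -28.3767
SPL = 85.9 + (-28.3767) = 57.52

57.52 dB


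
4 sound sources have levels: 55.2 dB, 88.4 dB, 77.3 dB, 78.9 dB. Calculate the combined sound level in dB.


Formula: L_total = 10 * log10( sum(10^(Li/10)) )
  Source 1: 10^(55.2/10) = 331131.1215
  Source 2: 10^(88.4/10) = 691830970.9189
  Source 3: 10^(77.3/10) = 53703179.637
  Source 4: 10^(78.9/10) = 77624711.6629
Sum of linear values = 823489993.3403
L_total = 10 * log10(823489993.3403) = 89.16

89.16 dB


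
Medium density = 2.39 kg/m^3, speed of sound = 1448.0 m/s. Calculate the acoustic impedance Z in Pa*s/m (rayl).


Given values:
  rho = 2.39 kg/m^3
  c = 1448.0 m/s
Formula: Z = rho * c
Z = 2.39 * 1448.0
Z = 3460.72

3460.72 rayl


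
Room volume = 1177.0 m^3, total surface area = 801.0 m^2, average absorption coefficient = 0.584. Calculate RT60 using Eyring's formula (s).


Given values:
  V = 1177.0 m^3, S = 801.0 m^2, alpha = 0.584
Formula: RT60 = 0.161 * V / (-S * ln(1 - alpha))
Compute ln(1 - 0.584) = ln(0.416) = -0.87707
Denominator: -801.0 * -0.87707 = 702.5331
Numerator: 0.161 * 1177.0 = 189.497
RT60 = 189.497 / 702.5331 = 0.27

0.27 s


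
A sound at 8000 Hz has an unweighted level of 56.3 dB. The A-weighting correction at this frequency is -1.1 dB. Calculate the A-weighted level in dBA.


Given values:
  SPL = 56.3 dB
  A-weighting at 8000 Hz = -1.1 dB
Formula: L_A = SPL + A_weight
L_A = 56.3 + (-1.1)
L_A = 55.2

55.2 dBA


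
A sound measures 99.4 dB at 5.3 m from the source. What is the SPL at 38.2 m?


Given values:
  SPL1 = 99.4 dB, r1 = 5.3 m, r2 = 38.2 m
Formula: SPL2 = SPL1 - 20 * log10(r2 / r1)
Compute ratio: r2 / r1 = 38.2 / 5.3 = 7.2075
Compute log10: log10(7.2075) = 0.857785
Compute drop: 20 * 0.857785 = 17.1557
SPL2 = 99.4 - 17.1557 = 82.24

82.24 dB


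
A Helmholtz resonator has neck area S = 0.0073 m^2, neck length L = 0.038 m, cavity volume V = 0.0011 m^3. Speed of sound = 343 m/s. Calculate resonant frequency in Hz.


Given values:
  S = 0.0073 m^2, L = 0.038 m, V = 0.0011 m^3, c = 343 m/s
Formula: f = (c / (2*pi)) * sqrt(S / (V * L))
Compute V * L = 0.0011 * 0.038 = 4.18e-05
Compute S / (V * L) = 0.0073 / 4.18e-05 = 174.6411
Compute sqrt(174.6411) = 13.215184
Compute c / (2*pi) = 343 / 6.283185 = 54.590148
f = 54.590148 * 13.215184 = 721.42

721.42 Hz


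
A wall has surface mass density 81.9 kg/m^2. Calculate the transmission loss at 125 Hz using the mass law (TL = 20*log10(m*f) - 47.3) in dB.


Given values:
  m = 81.9 kg/m^2, f = 125 Hz
Formula: TL = 20 * log10(m * f) - 47.3
Compute m * f = 81.9 * 125 = 10237.5
Compute log10(10237.5) = 4.010194
Compute 20 * 4.010194 = 80.2039
TL = 80.2039 - 47.3 = 32.9

32.9 dB


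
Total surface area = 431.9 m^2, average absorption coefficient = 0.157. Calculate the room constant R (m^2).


Given values:
  S = 431.9 m^2, alpha = 0.157
Formula: R = S * alpha / (1 - alpha)
Numerator: 431.9 * 0.157 = 67.8083
Denominator: 1 - 0.157 = 0.843
R = 67.8083 / 0.843 = 80.44

80.44 m^2


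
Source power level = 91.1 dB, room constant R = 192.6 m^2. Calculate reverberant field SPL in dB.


Given values:
  Lw = 91.1 dB, R = 192.6 m^2
Formula: SPL = Lw + 10 * log10(4 / R)
Compute 4 / R = 4 / 192.6 = 0.020768
Compute 10 * log10(0.020768) = -16.8261
SPL = 91.1 + (-16.8261) = 74.27

74.27 dB


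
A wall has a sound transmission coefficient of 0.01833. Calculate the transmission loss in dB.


Given values:
  tau = 0.01833
Formula: TL = 10 * log10(1 / tau)
Compute 1 / tau = 1 / 0.01833 = 54.5554
Compute log10(54.5554) = 1.736838
TL = 10 * 1.736838 = 17.37

17.37 dB


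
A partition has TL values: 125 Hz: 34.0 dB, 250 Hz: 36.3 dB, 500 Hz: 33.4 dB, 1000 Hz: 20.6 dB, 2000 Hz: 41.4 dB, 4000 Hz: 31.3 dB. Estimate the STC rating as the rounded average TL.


Given TL values at each frequency:
  125 Hz: 34.0 dB
  250 Hz: 36.3 dB
  500 Hz: 33.4 dB
  1000 Hz: 20.6 dB
  2000 Hz: 41.4 dB
  4000 Hz: 31.3 dB
Formula: STC ~ round(average of TL values)
Sum = 34.0 + 36.3 + 33.4 + 20.6 + 41.4 + 31.3 = 197.0
Average = 197.0 / 6 = 32.83
Rounded: 33

33


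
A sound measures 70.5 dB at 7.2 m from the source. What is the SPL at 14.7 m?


Given values:
  SPL1 = 70.5 dB, r1 = 7.2 m, r2 = 14.7 m
Formula: SPL2 = SPL1 - 20 * log10(r2 / r1)
Compute ratio: r2 / r1 = 14.7 / 7.2 = 2.0417
Compute log10: log10(2.0417) = 0.309992
Compute drop: 20 * 0.309992 = 6.1998
SPL2 = 70.5 - 6.1998 = 64.3

64.3 dB


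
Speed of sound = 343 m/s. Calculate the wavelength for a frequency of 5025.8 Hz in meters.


Given values:
  c = 343 m/s, f = 5025.8 Hz
Formula: lambda = c / f
lambda = 343 / 5025.8
lambda = 0.0682

0.0682 m


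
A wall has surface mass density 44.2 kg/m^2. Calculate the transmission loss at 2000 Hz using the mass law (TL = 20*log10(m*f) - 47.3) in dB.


Given values:
  m = 44.2 kg/m^2, f = 2000 Hz
Formula: TL = 20 * log10(m * f) - 47.3
Compute m * f = 44.2 * 2000 = 88400.0
Compute log10(88400.0) = 4.946452
Compute 20 * 4.946452 = 98.929
TL = 98.929 - 47.3 = 51.63

51.63 dB


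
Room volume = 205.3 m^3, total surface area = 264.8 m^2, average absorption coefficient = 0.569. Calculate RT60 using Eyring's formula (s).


Given values:
  V = 205.3 m^3, S = 264.8 m^2, alpha = 0.569
Formula: RT60 = 0.161 * V / (-S * ln(1 - alpha))
Compute ln(1 - 0.569) = ln(0.431) = -0.841647
Denominator: -264.8 * -0.841647 = 222.8681
Numerator: 0.161 * 205.3 = 33.0533
RT60 = 33.0533 / 222.8681 = 0.148

0.148 s


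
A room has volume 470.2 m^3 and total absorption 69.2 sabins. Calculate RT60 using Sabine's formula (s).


Given values:
  V = 470.2 m^3
  A = 69.2 sabins
Formula: RT60 = 0.161 * V / A
Numerator: 0.161 * 470.2 = 75.7022
RT60 = 75.7022 / 69.2 = 1.094

1.094 s


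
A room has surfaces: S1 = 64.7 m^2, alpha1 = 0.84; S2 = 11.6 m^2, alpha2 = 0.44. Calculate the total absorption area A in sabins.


Given surfaces:
  Surface 1: 64.7 * 0.84 = 54.348
  Surface 2: 11.6 * 0.44 = 5.104
Formula: A = sum(Si * alpha_i)
A = 54.348 + 5.104
A = 59.45

59.45 sabins


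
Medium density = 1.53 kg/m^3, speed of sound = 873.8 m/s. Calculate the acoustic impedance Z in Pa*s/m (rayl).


Given values:
  rho = 1.53 kg/m^3
  c = 873.8 m/s
Formula: Z = rho * c
Z = 1.53 * 873.8
Z = 1336.91

1336.91 rayl


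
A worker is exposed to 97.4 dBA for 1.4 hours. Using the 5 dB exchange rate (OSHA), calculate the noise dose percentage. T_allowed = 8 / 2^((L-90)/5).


Given values:
  L = 97.4 dBA, T = 1.4 hours
Formula: T_allowed = 8 / 2^((L - 90) / 5)
Compute exponent: (97.4 - 90) / 5 = 1.48
Compute 2^(1.48) = 2.789487
T_allowed = 8 / 2.789487 = 2.867911 hours
Dose = (T / T_allowed) * 100
Dose = (1.4 / 2.867911) * 100 = 48.82

48.82 %


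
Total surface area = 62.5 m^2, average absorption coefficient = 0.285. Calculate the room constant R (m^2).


Given values:
  S = 62.5 m^2, alpha = 0.285
Formula: R = S * alpha / (1 - alpha)
Numerator: 62.5 * 0.285 = 17.8125
Denominator: 1 - 0.285 = 0.715
R = 17.8125 / 0.715 = 24.91

24.91 m^2


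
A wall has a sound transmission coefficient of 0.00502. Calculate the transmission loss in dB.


Given values:
  tau = 0.00502
Formula: TL = 10 * log10(1 / tau)
Compute 1 / tau = 1 / 0.00502 = 199.2032
Compute log10(199.2032) = 2.299296
TL = 10 * 2.299296 = 22.99

22.99 dB


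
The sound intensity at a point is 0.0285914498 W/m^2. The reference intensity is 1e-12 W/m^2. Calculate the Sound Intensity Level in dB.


Given values:
  I = 0.0285914498 W/m^2
  I_ref = 1e-12 W/m^2
Formula: SIL = 10 * log10(I / I_ref)
Compute ratio: I / I_ref = 28591449800
Compute log10: log10(28591449800) = 10.456236
Multiply: SIL = 10 * 10.456236 = 104.56

104.56 dB


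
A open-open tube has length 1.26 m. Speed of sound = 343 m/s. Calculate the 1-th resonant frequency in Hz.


Given values:
  Tube type: open-open, L = 1.26 m, c = 343 m/s, n = 1
Formula: f_n = n * c / (2 * L)
Compute 2 * L = 2 * 1.26 = 2.52
f = 1 * 343 / 2.52
f = 136.11

136.11 Hz


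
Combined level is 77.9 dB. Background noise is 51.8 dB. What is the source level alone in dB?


Given values:
  L_total = 77.9 dB, L_bg = 51.8 dB
Formula: L_source = 10 * log10(10^(L_total/10) - 10^(L_bg/10))
Convert to linear:
  10^(77.9/10) = 61659500.1861
  10^(51.8/10) = 151356.1248
Difference: 61659500.1861 - 151356.1248 = 61508144.0613
L_source = 10 * log10(61508144.0613) = 77.89

77.89 dB


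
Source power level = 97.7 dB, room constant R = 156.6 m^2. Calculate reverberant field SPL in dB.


Given values:
  Lw = 97.7 dB, R = 156.6 m^2
Formula: SPL = Lw + 10 * log10(4 / R)
Compute 4 / R = 4 / 156.6 = 0.025543
Compute 10 * log10(0.025543) = -15.9273
SPL = 97.7 + (-15.9273) = 81.77

81.77 dB


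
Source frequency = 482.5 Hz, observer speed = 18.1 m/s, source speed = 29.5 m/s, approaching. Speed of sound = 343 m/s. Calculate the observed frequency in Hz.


Given values:
  f_s = 482.5 Hz, v_o = 18.1 m/s, v_s = 29.5 m/s
  Direction: approaching
Formula: f_o = f_s * (c + v_o) / (c - v_s)
Numerator: c + v_o = 343 + 18.1 = 361.1
Denominator: c - v_s = 343 - 29.5 = 313.5
f_o = 482.5 * 361.1 / 313.5 = 555.76

555.76 Hz


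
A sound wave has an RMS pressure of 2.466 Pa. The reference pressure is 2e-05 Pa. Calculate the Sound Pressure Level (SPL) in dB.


Given values:
  p = 2.466 Pa
  p_ref = 2e-05 Pa
Formula: SPL = 20 * log10(p / p_ref)
Compute ratio: p / p_ref = 2.466 / 2e-05 = 123300
Compute log10: log10(123300) = 5.090963
Multiply: SPL = 20 * 5.090963 = 101.82

101.82 dB


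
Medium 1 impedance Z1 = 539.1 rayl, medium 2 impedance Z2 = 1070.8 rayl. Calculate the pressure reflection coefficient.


Given values:
  Z1 = 539.1 rayl, Z2 = 1070.8 rayl
Formula: R = (Z2 - Z1) / (Z2 + Z1)
Numerator: Z2 - Z1 = 1070.8 - 539.1 = 531.7
Denominator: Z2 + Z1 = 1070.8 + 539.1 = 1609.9
R = 531.7 / 1609.9 = 0.3303

0.3303


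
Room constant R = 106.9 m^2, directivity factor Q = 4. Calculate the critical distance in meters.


Given values:
  R = 106.9 m^2, Q = 4
Formula: d_c = 0.141 * sqrt(Q * R)
Compute Q * R = 4 * 106.9 = 427.6
Compute sqrt(427.6) = 20.6785
d_c = 0.141 * 20.6785 = 2.916

2.916 m


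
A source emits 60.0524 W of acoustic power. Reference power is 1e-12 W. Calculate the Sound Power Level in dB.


Given values:
  W = 60.0524 W
  W_ref = 1e-12 W
Formula: SWL = 10 * log10(W / W_ref)
Compute ratio: W / W_ref = 60052400000000
Compute log10: log10(60052400000000) = 13.77853
Multiply: SWL = 10 * 13.77853 = 137.79

137.79 dB


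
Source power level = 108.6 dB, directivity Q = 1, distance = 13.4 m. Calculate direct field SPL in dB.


Given values:
  Lw = 108.6 dB, Q = 1, r = 13.4 m
Formula: SPL = Lw + 10 * log10(Q / (4 * pi * r^2))
Compute 4 * pi * r^2 = 4 * pi * 13.4^2 = 2256.4175
Compute Q / denom = 1 / 2256.4175 = 0.00044318
Compute 10 * log10(0.00044318) = -33.5342
SPL = 108.6 + (-33.5342) = 75.07

75.07 dB


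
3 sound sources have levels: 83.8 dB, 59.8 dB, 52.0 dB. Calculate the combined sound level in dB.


Formula: L_total = 10 * log10( sum(10^(Li/10)) )
  Source 1: 10^(83.8/10) = 239883291.9019
  Source 2: 10^(59.8/10) = 954992.586
  Source 3: 10^(52.0/10) = 158489.3192
Sum of linear values = 240996773.8071
L_total = 10 * log10(240996773.8071) = 83.82

83.82 dB


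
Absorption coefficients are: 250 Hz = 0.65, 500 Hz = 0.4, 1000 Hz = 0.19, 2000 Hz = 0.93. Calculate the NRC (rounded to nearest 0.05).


Given values:
  a_250 = 0.65, a_500 = 0.4
  a_1000 = 0.19, a_2000 = 0.93
Formula: NRC = (a250 + a500 + a1000 + a2000) / 4
Sum = 0.65 + 0.4 + 0.19 + 0.93 = 2.17
NRC = 2.17 / 4 = 0.5425
Rounded to nearest 0.05: 0.55

0.55


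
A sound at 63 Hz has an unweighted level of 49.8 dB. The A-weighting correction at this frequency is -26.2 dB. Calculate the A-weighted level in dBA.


Given values:
  SPL = 49.8 dB
  A-weighting at 63 Hz = -26.2 dB
Formula: L_A = SPL + A_weight
L_A = 49.8 + (-26.2)
L_A = 23.6

23.6 dBA


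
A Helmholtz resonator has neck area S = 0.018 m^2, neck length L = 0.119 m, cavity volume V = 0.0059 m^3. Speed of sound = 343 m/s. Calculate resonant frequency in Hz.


Given values:
  S = 0.018 m^2, L = 0.119 m, V = 0.0059 m^3, c = 343 m/s
Formula: f = (c / (2*pi)) * sqrt(S / (V * L))
Compute V * L = 0.0059 * 0.119 = 0.0007021
Compute S / (V * L) = 0.018 / 0.0007021 = 25.6374
Compute sqrt(25.6374) = 5.063339
Compute c / (2*pi) = 343 / 6.283185 = 54.590148
f = 54.590148 * 5.063339 = 276.41

276.41 Hz


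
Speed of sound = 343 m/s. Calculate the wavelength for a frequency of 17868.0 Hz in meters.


Given values:
  c = 343 m/s, f = 17868.0 Hz
Formula: lambda = c / f
lambda = 343 / 17868.0
lambda = 0.0192

0.0192 m


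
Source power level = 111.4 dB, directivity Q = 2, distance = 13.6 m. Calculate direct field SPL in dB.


Given values:
  Lw = 111.4 dB, Q = 2, r = 13.6 m
Formula: SPL = Lw + 10 * log10(Q / (4 * pi * r^2))
Compute 4 * pi * r^2 = 4 * pi * 13.6^2 = 2324.2759
Compute Q / denom = 2 / 2324.2759 = 0.00086048
Compute 10 * log10(0.00086048) = -30.6526
SPL = 111.4 + (-30.6526) = 80.75

80.75 dB


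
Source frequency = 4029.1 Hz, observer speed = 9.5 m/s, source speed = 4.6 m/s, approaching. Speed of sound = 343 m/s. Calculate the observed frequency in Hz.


Given values:
  f_s = 4029.1 Hz, v_o = 9.5 m/s, v_s = 4.6 m/s
  Direction: approaching
Formula: f_o = f_s * (c + v_o) / (c - v_s)
Numerator: c + v_o = 343 + 9.5 = 352.5
Denominator: c - v_s = 343 - 4.6 = 338.4
f_o = 4029.1 * 352.5 / 338.4 = 4196.98

4196.98 Hz


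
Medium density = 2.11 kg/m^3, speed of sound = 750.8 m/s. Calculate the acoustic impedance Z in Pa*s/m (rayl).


Given values:
  rho = 2.11 kg/m^3
  c = 750.8 m/s
Formula: Z = rho * c
Z = 2.11 * 750.8
Z = 1584.19

1584.19 rayl


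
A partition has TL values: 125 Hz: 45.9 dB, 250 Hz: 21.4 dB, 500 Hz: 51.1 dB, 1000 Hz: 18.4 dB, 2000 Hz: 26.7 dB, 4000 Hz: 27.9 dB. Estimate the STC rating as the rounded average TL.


Given TL values at each frequency:
  125 Hz: 45.9 dB
  250 Hz: 21.4 dB
  500 Hz: 51.1 dB
  1000 Hz: 18.4 dB
  2000 Hz: 26.7 dB
  4000 Hz: 27.9 dB
Formula: STC ~ round(average of TL values)
Sum = 45.9 + 21.4 + 51.1 + 18.4 + 26.7 + 27.9 = 191.4
Average = 191.4 / 6 = 31.9
Rounded: 32

32


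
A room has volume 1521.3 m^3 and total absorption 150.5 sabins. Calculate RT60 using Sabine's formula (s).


Given values:
  V = 1521.3 m^3
  A = 150.5 sabins
Formula: RT60 = 0.161 * V / A
Numerator: 0.161 * 1521.3 = 244.9293
RT60 = 244.9293 / 150.5 = 1.627

1.627 s


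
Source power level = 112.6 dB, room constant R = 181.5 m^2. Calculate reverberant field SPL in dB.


Given values:
  Lw = 112.6 dB, R = 181.5 m^2
Formula: SPL = Lw + 10 * log10(4 / R)
Compute 4 / R = 4 / 181.5 = 0.022039
Compute 10 * log10(0.022039) = -16.5681
SPL = 112.6 + (-16.5681) = 96.03

96.03 dB


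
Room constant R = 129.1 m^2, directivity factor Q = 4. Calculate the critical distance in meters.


Given values:
  R = 129.1 m^2, Q = 4
Formula: d_c = 0.141 * sqrt(Q * R)
Compute Q * R = 4 * 129.1 = 516.4
Compute sqrt(516.4) = 22.7244
d_c = 0.141 * 22.7244 = 3.204

3.204 m


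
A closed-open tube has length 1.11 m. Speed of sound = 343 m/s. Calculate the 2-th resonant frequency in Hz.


Given values:
  Tube type: closed-open, L = 1.11 m, c = 343 m/s, n = 2
Formula: f_n = (2n - 1) * c / (4 * L)
Compute 2n - 1 = 2*2 - 1 = 3
Compute 4 * L = 4 * 1.11 = 4.44
f = 3 * 343 / 4.44
f = 231.76

231.76 Hz


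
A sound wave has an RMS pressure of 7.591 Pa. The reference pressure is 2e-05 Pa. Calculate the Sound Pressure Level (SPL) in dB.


Given values:
  p = 7.591 Pa
  p_ref = 2e-05 Pa
Formula: SPL = 20 * log10(p / p_ref)
Compute ratio: p / p_ref = 7.591 / 2e-05 = 379550
Compute log10: log10(379550) = 5.579269
Multiply: SPL = 20 * 5.579269 = 111.59

111.59 dB


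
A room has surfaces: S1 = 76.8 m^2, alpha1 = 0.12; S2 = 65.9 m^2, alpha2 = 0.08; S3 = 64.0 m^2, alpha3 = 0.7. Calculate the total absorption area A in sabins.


Given surfaces:
  Surface 1: 76.8 * 0.12 = 9.216
  Surface 2: 65.9 * 0.08 = 5.272
  Surface 3: 64.0 * 0.7 = 44.8
Formula: A = sum(Si * alpha_i)
A = 9.216 + 5.272 + 44.8
A = 59.29

59.29 sabins


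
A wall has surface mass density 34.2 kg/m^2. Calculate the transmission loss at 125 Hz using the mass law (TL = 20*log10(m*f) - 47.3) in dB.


Given values:
  m = 34.2 kg/m^2, f = 125 Hz
Formula: TL = 20 * log10(m * f) - 47.3
Compute m * f = 34.2 * 125 = 4275.0
Compute log10(4275.0) = 3.630936
Compute 20 * 3.630936 = 72.6187
TL = 72.6187 - 47.3 = 25.32

25.32 dB


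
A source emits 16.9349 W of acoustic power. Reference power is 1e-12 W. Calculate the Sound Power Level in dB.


Given values:
  W = 16.9349 W
  W_ref = 1e-12 W
Formula: SWL = 10 * log10(W / W_ref)
Compute ratio: W / W_ref = 16934900000000
Compute log10: log10(16934900000000) = 13.228783
Multiply: SWL = 10 * 13.228783 = 132.29

132.29 dB


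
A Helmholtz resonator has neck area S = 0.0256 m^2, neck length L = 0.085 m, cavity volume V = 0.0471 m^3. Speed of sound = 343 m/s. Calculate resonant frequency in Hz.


Given values:
  S = 0.0256 m^2, L = 0.085 m, V = 0.0471 m^3, c = 343 m/s
Formula: f = (c / (2*pi)) * sqrt(S / (V * L))
Compute V * L = 0.0471 * 0.085 = 0.0040035
Compute S / (V * L) = 0.0256 / 0.0040035 = 6.3944
Compute sqrt(6.3944) = 2.528715
Compute c / (2*pi) = 343 / 6.283185 = 54.590148
f = 54.590148 * 2.528715 = 138.04

138.04 Hz


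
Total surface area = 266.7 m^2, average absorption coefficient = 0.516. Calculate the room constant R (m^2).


Given values:
  S = 266.7 m^2, alpha = 0.516
Formula: R = S * alpha / (1 - alpha)
Numerator: 266.7 * 0.516 = 137.6172
Denominator: 1 - 0.516 = 0.484
R = 137.6172 / 0.484 = 284.33

284.33 m^2


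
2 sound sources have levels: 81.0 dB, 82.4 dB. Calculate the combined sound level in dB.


Formula: L_total = 10 * log10( sum(10^(Li/10)) )
  Source 1: 10^(81.0/10) = 125892541.1794
  Source 2: 10^(82.4/10) = 173780082.8749
Sum of linear values = 299672624.0543
L_total = 10 * log10(299672624.0543) = 84.77

84.77 dB
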